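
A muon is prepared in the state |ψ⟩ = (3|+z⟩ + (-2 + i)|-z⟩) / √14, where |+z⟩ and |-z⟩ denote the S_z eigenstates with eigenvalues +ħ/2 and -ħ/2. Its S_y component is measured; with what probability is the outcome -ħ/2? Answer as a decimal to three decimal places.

0.286

|-y⟩ = (|+z⟩ - i|-z⟩)/√2, so ⟨-y|ψ⟩ = (2 - 2i) / (√2·√14).
P = |2 - 2i|² / 28 = 8/28.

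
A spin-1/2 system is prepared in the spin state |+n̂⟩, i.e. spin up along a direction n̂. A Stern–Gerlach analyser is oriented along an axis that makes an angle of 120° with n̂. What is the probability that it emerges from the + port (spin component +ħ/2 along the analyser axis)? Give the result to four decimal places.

0.2500

For spin-½, the probability of finding spin-up along an axis at angle θ to the initial spin direction is cos²(θ/2); spin-down is sin²(θ/2).
θ = 120°, so P = cos²(60°) ≈ 0.2500.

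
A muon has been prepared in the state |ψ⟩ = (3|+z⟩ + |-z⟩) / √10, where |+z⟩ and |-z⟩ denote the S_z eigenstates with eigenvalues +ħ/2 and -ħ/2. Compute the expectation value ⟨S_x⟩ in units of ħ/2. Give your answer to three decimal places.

⟨σ_x⟩ = 2 Re(a* b)/(|a|²+|b|²) with a = 3, b = 1.
a* b = 3, so ⟨σ_x⟩ = 6/10.
⟨S_x⟩ = (ħ/2)·⟨σ_x⟩.

0.600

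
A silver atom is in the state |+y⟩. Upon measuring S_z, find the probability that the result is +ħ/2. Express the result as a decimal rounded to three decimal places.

In the S_z basis, |+y⟩ = (|+z⟩ + i|-z⟩)/√2 and |+z⟩ = |+z⟩.
|⟨+z|+y⟩|² = 1/2.

0.500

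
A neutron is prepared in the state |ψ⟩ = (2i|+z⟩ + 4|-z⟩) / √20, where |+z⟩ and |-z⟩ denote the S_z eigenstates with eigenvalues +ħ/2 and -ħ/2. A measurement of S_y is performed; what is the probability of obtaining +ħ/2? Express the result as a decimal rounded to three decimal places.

|+y⟩ = (|+z⟩ + i|-z⟩)/√2, so ⟨+y|ψ⟩ = (-2i) / (√2·√20).
P = |-2i|² / 40 = 4/40.

0.100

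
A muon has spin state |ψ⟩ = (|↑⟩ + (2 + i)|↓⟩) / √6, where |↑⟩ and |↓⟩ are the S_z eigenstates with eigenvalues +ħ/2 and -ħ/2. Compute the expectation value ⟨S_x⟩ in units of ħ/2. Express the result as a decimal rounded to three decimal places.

0.667

⟨σ_x⟩ = 2 Re(a* b)/(|a|²+|b|²) with a = 1, b = (2 + i).
a* b = (2 + i), so ⟨σ_x⟩ = 4/6.
⟨S_x⟩ = (ħ/2)·⟨σ_x⟩.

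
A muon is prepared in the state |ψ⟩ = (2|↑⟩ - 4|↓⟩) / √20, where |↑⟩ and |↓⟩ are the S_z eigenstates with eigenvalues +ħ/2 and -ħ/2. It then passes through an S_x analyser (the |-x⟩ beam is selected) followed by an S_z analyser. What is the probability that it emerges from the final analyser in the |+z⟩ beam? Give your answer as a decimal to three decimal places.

First analyser (S_x): P(|-x⟩) = |⟨-x|ψ⟩|² = 36/40.
After stage 1 the state is |-x⟩; P(|+z⟩) = |⟨+z|-x⟩|² = 1/2.
Joint probability = 36/40 × 1/2 = 0.450.

0.450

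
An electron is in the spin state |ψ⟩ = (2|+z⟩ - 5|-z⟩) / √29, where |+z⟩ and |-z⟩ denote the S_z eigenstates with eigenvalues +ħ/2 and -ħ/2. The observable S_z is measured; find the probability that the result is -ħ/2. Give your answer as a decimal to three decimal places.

0.862

The -ħ/2 outcome corresponds to |-z⟩. Its amplitude in |ψ⟩ is -5/√29.
P = |-5|² / 29 = 25/29.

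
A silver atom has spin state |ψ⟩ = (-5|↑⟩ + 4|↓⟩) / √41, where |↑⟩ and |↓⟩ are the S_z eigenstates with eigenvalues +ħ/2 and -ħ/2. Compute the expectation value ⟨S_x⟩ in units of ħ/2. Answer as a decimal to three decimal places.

-0.976

⟨σ_x⟩ = 2 Re(a* b)/(|a|²+|b|²) with a = -5, b = 4.
a* b = -20, so ⟨σ_x⟩ = -40/41.
⟨S_x⟩ = (ħ/2)·⟨σ_x⟩.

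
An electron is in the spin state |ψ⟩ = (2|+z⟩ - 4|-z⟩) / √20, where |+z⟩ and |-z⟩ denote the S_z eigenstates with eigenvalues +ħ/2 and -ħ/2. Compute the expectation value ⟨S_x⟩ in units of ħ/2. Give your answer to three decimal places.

⟨σ_x⟩ = 2 Re(a* b)/(|a|²+|b|²) with a = 2, b = -4.
a* b = -8, so ⟨σ_x⟩ = -16/20.
⟨S_x⟩ = (ħ/2)·⟨σ_x⟩.

-0.800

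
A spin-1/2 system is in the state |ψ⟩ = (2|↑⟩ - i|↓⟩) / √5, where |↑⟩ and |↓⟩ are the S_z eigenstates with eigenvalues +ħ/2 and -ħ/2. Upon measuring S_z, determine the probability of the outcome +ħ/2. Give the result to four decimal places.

0.8000

The +ħ/2 outcome corresponds to |↑⟩. Its amplitude in |ψ⟩ is 2/√5.
P = |2|² / 5 = 4/5.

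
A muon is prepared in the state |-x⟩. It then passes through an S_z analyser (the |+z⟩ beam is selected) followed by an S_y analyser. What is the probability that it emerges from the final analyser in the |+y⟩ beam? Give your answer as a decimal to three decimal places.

First analyser (S_z): from |-x⟩, P(|+z⟩) = 1/2.
After stage 1 the state is |+z⟩; P(|+y⟩) = |⟨+y|+z⟩|² = 1/2.
Joint probability = 1/2 × 1/2 = 0.250.

0.250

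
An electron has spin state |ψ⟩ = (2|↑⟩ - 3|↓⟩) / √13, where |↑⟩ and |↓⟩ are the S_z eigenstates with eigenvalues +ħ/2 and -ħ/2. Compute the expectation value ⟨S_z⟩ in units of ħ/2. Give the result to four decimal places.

-0.3846

⟨σ_z⟩ = |a|² - |b|² divided by |a|²+|b|², with a, b the |↑⟩, |↓⟩ amplitudes.
= (4 - 9)/13 = -5/13.
⟨S_z⟩ = (ħ/2)·⟨σ_z⟩.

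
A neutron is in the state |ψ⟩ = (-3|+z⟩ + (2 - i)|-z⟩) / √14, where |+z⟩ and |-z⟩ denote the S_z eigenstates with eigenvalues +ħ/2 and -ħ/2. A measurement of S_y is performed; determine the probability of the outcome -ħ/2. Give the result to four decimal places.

0.2857

|-y⟩ = (|+z⟩ - i|-z⟩)/√2, so ⟨-y|ψ⟩ = (-2 + 2i) / (√2·√14).
P = |-2 + 2i|² / 28 = 8/28.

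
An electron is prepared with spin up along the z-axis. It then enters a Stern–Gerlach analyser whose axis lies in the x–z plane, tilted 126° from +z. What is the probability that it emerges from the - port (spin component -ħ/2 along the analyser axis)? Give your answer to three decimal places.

0.794

For spin-½, the probability of finding spin-up along an axis at angle θ to the initial spin direction is cos²(θ/2); spin-down is sin²(θ/2).
θ = 126°, so P = sin²(63°) ≈ 0.794.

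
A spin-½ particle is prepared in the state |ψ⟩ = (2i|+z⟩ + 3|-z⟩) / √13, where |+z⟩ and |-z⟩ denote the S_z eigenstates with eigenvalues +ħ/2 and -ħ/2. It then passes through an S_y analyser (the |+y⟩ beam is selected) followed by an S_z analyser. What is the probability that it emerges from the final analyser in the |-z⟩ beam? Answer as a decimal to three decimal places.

0.019

First analyser (S_y): P(|+y⟩) = |⟨+y|ψ⟩|² = 1/26.
After stage 1 the state is |+y⟩; P(|-z⟩) = |⟨-z|+y⟩|² = 1/2.
Joint probability = 1/26 × 1/2 = 0.019.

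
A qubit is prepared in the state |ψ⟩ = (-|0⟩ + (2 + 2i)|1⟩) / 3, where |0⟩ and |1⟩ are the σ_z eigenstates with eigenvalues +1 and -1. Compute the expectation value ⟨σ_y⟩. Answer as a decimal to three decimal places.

⟨σ_y⟩ = 2 Im(a* b)/(|a|²+|b|²) with a = -1, b = (2 + 2i).
a* b = (-2 - 2i), so ⟨σ_y⟩ = -4/9.

-0.444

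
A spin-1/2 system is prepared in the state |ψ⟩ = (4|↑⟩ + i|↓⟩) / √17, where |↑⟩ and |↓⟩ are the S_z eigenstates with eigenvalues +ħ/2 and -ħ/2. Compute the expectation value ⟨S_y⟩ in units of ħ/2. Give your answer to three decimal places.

0.471

⟨σ_y⟩ = 2 Im(a* b)/(|a|²+|b|²) with a = 4, b = i.
a* b = 4i, so ⟨σ_y⟩ = 8/17.
⟨S_y⟩ = (ħ/2)·⟨σ_y⟩.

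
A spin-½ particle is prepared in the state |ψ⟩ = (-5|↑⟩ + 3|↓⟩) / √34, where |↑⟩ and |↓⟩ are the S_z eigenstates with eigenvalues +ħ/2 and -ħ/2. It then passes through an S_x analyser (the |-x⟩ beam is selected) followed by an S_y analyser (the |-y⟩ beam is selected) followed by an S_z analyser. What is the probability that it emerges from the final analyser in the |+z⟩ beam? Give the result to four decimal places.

First analyser (S_x): P(|-x⟩) = |⟨-x|ψ⟩|² = 64/68.
After stage 1 the state is |-x⟩; P(|-y⟩) = |⟨-y|-x⟩|² = 1/2.
After stage 2 the state is |-y⟩; P(|+z⟩) = |⟨+z|-y⟩|² = 1/2.
Joint probability = 64/68 × 1/2 × 1/2 = 0.2353.

0.2353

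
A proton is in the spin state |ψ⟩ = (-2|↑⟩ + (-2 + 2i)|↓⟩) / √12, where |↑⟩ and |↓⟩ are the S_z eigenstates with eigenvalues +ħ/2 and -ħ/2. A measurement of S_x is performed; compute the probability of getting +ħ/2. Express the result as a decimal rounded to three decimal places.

0.833

|+x⟩ = (|↑⟩ + |↓⟩)/√2, so ⟨+x|ψ⟩ = (-4 + 2i) / (√2·√12).
P = |-4 + 2i|² / 24 = 20/24.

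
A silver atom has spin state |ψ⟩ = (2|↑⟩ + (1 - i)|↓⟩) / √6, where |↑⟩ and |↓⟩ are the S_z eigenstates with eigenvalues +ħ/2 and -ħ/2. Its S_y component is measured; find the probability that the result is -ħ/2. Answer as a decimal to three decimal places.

|-y⟩ = (|↑⟩ - i|↓⟩)/√2, so ⟨-y|ψ⟩ = (3 + i) / (√2·√6).
P = |3 + i|² / 12 = 10/12.

0.833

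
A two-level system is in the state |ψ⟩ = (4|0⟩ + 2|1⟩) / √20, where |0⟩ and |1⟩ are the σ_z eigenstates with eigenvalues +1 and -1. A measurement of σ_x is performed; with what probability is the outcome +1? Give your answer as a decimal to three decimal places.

|+x⟩ = (|0⟩ + |1⟩)/√2, so ⟨+x|ψ⟩ = (6) / (√2·√20).
P = |6|² / 40 = 36/40.

0.900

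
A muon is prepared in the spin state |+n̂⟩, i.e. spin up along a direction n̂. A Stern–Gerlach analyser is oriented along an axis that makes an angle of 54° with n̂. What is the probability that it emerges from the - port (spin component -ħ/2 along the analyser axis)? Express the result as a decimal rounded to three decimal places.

For spin-½, the probability of finding spin-up along an axis at angle θ to the initial spin direction is cos²(θ/2); spin-down is sin²(θ/2).
θ = 54°, so P = sin²(27°) ≈ 0.206.

0.206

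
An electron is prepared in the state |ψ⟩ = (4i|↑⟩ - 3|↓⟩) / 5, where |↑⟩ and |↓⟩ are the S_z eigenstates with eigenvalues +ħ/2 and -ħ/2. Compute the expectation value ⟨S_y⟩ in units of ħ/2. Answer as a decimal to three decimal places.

0.960

⟨σ_y⟩ = 2 Im(a* b)/(|a|²+|b|²) with a = 4i, b = -3.
a* b = 12i, so ⟨σ_y⟩ = 24/25.
⟨S_y⟩ = (ħ/2)·⟨σ_y⟩.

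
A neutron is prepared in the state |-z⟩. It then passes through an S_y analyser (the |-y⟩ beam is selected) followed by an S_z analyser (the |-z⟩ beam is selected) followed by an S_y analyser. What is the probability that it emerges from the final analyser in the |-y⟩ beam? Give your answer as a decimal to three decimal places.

0.125

First analyser (S_y): from |-z⟩, P(|-y⟩) = 1/2.
After stage 1 the state is |-y⟩; P(|-z⟩) = |⟨-z|-y⟩|² = 1/2.
After stage 2 the state is |-z⟩; P(|-y⟩) = |⟨-y|-z⟩|² = 1/2.
Joint probability = 1/2 × 1/2 × 1/2 = 0.125.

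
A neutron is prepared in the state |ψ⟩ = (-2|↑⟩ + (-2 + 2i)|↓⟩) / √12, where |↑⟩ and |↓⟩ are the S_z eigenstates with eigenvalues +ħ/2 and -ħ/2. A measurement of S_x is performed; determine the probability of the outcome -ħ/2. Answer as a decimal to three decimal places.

0.167

|-x⟩ = (|↑⟩ - |↓⟩)/√2, so ⟨-x|ψ⟩ = (-2i) / (√2·√12).
P = |-2i|² / 24 = 4/24.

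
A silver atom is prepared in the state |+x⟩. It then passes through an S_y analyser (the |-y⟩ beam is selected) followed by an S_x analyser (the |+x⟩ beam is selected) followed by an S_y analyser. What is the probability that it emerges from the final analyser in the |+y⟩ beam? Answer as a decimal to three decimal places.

0.125

First analyser (S_y): from |+x⟩, P(|-y⟩) = 1/2.
After stage 1 the state is |-y⟩; P(|+x⟩) = |⟨+x|-y⟩|² = 1/2.
After stage 2 the state is |+x⟩; P(|+y⟩) = |⟨+y|+x⟩|² = 1/2.
Joint probability = 1/2 × 1/2 × 1/2 = 0.125.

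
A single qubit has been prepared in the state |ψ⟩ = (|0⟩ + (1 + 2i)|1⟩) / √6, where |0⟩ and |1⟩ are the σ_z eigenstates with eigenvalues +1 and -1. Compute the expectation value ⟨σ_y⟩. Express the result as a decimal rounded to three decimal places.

⟨σ_y⟩ = 2 Im(a* b)/(|a|²+|b|²) with a = 1, b = (1 + 2i).
a* b = (1 + 2i), so ⟨σ_y⟩ = 4/6.

0.667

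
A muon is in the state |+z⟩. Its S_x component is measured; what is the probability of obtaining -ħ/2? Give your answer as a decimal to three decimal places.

In the S_z basis, |+z⟩ = |+z⟩ and |-x⟩ = (|+z⟩ - |-z⟩)/√2.
|⟨-x|+z⟩|² = 1/2.

0.500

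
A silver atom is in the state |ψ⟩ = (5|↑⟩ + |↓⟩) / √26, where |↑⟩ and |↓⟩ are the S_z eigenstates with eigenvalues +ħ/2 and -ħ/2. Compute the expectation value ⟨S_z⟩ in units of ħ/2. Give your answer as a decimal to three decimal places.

⟨σ_z⟩ = |a|² - |b|² divided by |a|²+|b|², with a, b the |↑⟩, |↓⟩ amplitudes.
= (25 - 1)/26 = 24/26.
⟨S_z⟩ = (ħ/2)·⟨σ_z⟩.

0.923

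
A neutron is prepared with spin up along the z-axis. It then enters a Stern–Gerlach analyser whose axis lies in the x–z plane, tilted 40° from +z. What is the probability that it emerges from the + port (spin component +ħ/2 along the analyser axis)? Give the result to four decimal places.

0.8830

For spin-½, the probability of finding spin-up along an axis at angle θ to the initial spin direction is cos²(θ/2); spin-down is sin²(θ/2).
θ = 40°, so P = cos²(20°) ≈ 0.8830.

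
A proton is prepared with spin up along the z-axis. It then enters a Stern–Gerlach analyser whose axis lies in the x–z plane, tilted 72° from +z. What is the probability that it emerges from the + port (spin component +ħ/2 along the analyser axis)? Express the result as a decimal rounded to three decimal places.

For spin-½, the probability of finding spin-up along an axis at angle θ to the initial spin direction is cos²(θ/2); spin-down is sin²(θ/2).
θ = 72°, so P = cos²(36°) ≈ 0.655.

0.655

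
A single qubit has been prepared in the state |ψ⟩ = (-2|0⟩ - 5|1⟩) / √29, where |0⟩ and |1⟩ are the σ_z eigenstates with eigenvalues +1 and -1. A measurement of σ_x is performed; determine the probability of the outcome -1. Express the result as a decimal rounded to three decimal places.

0.155

|-x⟩ = (|0⟩ - |1⟩)/√2, so ⟨-x|ψ⟩ = (3) / (√2·√29).
P = |3|² / 58 = 9/58.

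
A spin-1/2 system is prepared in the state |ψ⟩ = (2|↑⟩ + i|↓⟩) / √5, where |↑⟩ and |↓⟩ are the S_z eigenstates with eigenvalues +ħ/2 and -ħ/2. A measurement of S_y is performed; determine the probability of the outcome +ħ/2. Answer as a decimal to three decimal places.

0.900

|+y⟩ = (|↑⟩ + i|↓⟩)/√2, so ⟨+y|ψ⟩ = (3) / (√2·√5).
P = |3|² / 10 = 9/10.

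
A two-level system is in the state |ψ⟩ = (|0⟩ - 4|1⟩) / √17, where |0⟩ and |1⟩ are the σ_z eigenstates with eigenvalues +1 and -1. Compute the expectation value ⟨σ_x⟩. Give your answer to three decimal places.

-0.471

⟨σ_x⟩ = 2 Re(a* b)/(|a|²+|b|²) with a = 1, b = -4.
a* b = -4, so ⟨σ_x⟩ = -8/17.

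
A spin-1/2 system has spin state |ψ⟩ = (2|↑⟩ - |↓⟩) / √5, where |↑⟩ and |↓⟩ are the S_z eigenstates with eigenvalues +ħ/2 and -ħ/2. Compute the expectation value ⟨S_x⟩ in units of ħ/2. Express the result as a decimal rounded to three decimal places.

-0.800

⟨σ_x⟩ = 2 Re(a* b)/(|a|²+|b|²) with a = 2, b = -1.
a* b = -2, so ⟨σ_x⟩ = -4/5.
⟨S_x⟩ = (ħ/2)·⟨σ_x⟩.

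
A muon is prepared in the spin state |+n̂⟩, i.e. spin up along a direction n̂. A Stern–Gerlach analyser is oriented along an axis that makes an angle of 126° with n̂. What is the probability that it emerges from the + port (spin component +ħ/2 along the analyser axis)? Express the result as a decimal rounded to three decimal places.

0.206

For spin-½, the probability of finding spin-up along an axis at angle θ to the initial spin direction is cos²(θ/2); spin-down is sin²(θ/2).
θ = 126°, so P = cos²(63°) ≈ 0.206.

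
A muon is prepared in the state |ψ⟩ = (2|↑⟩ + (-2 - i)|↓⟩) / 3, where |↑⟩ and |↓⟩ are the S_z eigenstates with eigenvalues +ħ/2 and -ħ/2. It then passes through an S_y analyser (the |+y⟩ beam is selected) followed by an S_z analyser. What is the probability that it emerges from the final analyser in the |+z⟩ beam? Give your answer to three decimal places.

First analyser (S_y): P(|+y⟩) = |⟨+y|ψ⟩|² = 5/18.
After stage 1 the state is |+y⟩; P(|+z⟩) = |⟨+z|+y⟩|² = 1/2.
Joint probability = 5/18 × 1/2 = 0.139.

0.139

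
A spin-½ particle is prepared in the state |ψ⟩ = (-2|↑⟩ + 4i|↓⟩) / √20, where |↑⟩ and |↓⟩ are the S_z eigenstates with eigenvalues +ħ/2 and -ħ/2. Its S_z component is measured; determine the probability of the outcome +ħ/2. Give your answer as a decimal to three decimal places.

The +ħ/2 outcome corresponds to |↑⟩. Its amplitude in |ψ⟩ is -2/√20.
P = |-2|² / 20 = 4/20.

0.200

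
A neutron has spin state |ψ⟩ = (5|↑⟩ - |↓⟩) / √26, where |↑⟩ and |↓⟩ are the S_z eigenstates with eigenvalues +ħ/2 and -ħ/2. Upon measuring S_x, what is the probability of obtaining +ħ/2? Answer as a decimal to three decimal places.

0.308

|+x⟩ = (|↑⟩ + |↓⟩)/√2, so ⟨+x|ψ⟩ = (4) / (√2·√26).
P = |4|² / 52 = 16/52.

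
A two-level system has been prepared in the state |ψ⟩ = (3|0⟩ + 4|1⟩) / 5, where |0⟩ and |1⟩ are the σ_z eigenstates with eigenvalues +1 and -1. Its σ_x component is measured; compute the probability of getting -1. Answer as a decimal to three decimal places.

0.020

|-x⟩ = (|0⟩ - |1⟩)/√2, so ⟨-x|ψ⟩ = (-1) / (√2·5).
P = |-1|² / 50 = 1/50.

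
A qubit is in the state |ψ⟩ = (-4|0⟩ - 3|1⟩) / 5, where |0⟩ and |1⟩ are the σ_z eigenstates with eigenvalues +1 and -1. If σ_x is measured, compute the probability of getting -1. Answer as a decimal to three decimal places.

0.020

|-x⟩ = (|0⟩ - |1⟩)/√2, so ⟨-x|ψ⟩ = (-1) / (√2·5).
P = |-1|² / 50 = 1/50.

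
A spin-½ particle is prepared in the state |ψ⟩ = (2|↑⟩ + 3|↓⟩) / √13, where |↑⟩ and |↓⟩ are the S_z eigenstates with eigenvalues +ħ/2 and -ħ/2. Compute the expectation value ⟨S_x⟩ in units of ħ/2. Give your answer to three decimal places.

⟨σ_x⟩ = 2 Re(a* b)/(|a|²+|b|²) with a = 2, b = 3.
a* b = 6, so ⟨σ_x⟩ = 12/13.
⟨S_x⟩ = (ħ/2)·⟨σ_x⟩.

0.923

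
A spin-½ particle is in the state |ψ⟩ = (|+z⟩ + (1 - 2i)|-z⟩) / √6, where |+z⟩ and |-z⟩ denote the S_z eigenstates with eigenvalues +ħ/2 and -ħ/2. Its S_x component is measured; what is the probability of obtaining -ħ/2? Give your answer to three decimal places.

|-x⟩ = (|+z⟩ - |-z⟩)/√2, so ⟨-x|ψ⟩ = (2i) / (√2·√6).
P = |2i|² / 12 = 4/12.

0.333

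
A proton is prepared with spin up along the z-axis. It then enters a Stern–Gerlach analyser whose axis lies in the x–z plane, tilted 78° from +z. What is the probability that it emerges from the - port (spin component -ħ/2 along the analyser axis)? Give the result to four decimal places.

For spin-½, the probability of finding spin-up along an axis at angle θ to the initial spin direction is cos²(θ/2); spin-down is sin²(θ/2).
θ = 78°, so P = sin²(39°) ≈ 0.3960.

0.3960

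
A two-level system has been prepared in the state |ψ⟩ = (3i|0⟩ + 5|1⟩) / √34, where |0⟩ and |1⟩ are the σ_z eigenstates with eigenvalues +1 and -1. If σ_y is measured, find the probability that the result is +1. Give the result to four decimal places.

|+y⟩ = (|0⟩ + i|1⟩)/√2, so ⟨+y|ψ⟩ = (-2i) / (√2·√34).
P = |-2i|² / 68 = 4/68.

0.0588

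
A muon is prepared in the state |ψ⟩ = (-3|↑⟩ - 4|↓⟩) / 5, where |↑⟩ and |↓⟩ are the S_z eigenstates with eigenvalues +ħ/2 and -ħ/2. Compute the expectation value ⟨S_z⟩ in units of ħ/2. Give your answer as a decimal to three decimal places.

⟨σ_z⟩ = |a|² - |b|² divided by |a|²+|b|², with a, b the |↑⟩, |↓⟩ amplitudes.
= (9 - 16)/25 = -7/25.
⟨S_z⟩ = (ħ/2)·⟨σ_z⟩.

-0.280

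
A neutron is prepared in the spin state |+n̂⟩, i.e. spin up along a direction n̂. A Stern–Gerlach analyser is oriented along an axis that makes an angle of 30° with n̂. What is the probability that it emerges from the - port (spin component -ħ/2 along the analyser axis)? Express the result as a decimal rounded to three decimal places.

For spin-½, the probability of finding spin-up along an axis at angle θ to the initial spin direction is cos²(θ/2); spin-down is sin²(θ/2).
θ = 30°, so P = sin²(15°) ≈ 0.067.

0.067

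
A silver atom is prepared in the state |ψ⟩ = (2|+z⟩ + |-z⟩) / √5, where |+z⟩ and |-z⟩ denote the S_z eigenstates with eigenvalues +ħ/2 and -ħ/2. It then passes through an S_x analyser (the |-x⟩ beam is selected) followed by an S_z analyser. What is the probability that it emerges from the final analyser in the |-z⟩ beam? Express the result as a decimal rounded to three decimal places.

First analyser (S_x): P(|-x⟩) = |⟨-x|ψ⟩|² = 1/10.
After stage 1 the state is |-x⟩; P(|-z⟩) = |⟨-z|-x⟩|² = 1/2.
Joint probability = 1/10 × 1/2 = 0.050.

0.050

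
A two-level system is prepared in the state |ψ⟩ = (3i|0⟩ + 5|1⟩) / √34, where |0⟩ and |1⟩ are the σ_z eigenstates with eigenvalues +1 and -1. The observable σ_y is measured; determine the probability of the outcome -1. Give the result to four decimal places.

|-y⟩ = (|0⟩ - i|1⟩)/√2, so ⟨-y|ψ⟩ = (8i) / (√2·√34).
P = |8i|² / 68 = 64/68.

0.9412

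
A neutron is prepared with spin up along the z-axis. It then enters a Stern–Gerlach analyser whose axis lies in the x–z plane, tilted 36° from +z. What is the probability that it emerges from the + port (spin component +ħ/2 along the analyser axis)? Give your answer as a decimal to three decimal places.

0.905

For spin-½, the probability of finding spin-up along an axis at angle θ to the initial spin direction is cos²(θ/2); spin-down is sin²(θ/2).
θ = 36°, so P = cos²(18°) ≈ 0.905.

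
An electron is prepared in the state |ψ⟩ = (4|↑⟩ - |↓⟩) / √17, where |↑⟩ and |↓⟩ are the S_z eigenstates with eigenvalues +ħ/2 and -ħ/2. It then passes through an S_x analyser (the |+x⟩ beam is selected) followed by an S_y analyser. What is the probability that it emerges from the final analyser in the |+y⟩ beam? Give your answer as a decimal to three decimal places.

0.132

First analyser (S_x): P(|+x⟩) = |⟨+x|ψ⟩|² = 9/34.
After stage 1 the state is |+x⟩; P(|+y⟩) = |⟨+y|+x⟩|² = 1/2.
Joint probability = 9/34 × 1/2 = 0.132.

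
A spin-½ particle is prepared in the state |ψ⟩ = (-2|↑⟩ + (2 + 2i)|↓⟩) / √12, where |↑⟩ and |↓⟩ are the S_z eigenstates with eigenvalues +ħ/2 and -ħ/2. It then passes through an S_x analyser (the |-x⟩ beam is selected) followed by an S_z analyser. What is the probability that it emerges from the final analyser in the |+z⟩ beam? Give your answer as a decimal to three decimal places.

0.417

First analyser (S_x): P(|-x⟩) = |⟨-x|ψ⟩|² = 20/24.
After stage 1 the state is |-x⟩; P(|+z⟩) = |⟨+z|-x⟩|² = 1/2.
Joint probability = 20/24 × 1/2 = 0.417.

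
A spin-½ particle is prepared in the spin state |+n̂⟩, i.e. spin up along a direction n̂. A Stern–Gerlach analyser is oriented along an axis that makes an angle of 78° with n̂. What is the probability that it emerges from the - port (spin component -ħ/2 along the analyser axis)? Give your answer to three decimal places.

For spin-½, the probability of finding spin-up along an axis at angle θ to the initial spin direction is cos²(θ/2); spin-down is sin²(θ/2).
θ = 78°, so P = sin²(39°) ≈ 0.396.

0.396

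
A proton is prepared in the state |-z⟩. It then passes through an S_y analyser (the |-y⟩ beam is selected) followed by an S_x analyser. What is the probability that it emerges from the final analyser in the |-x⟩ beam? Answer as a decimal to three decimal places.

First analyser (S_y): from |-z⟩, P(|-y⟩) = 1/2.
After stage 1 the state is |-y⟩; P(|-x⟩) = |⟨-x|-y⟩|² = 1/2.
Joint probability = 1/2 × 1/2 = 0.250.

0.250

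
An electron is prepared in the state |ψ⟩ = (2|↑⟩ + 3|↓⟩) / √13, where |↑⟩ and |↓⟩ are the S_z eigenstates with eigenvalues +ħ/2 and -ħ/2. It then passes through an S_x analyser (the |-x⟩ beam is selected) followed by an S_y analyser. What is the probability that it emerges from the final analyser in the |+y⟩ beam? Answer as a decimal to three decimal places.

0.019

First analyser (S_x): P(|-x⟩) = |⟨-x|ψ⟩|² = 1/26.
After stage 1 the state is |-x⟩; P(|+y⟩) = |⟨+y|-x⟩|² = 1/2.
Joint probability = 1/26 × 1/2 = 0.019.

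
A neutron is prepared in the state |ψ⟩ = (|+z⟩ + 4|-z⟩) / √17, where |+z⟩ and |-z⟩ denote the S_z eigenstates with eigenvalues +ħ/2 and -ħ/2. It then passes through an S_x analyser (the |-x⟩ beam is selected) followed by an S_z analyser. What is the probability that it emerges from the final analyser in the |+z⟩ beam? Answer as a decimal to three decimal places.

0.132

First analyser (S_x): P(|-x⟩) = |⟨-x|ψ⟩|² = 9/34.
After stage 1 the state is |-x⟩; P(|+z⟩) = |⟨+z|-x⟩|² = 1/2.
Joint probability = 9/34 × 1/2 = 0.132.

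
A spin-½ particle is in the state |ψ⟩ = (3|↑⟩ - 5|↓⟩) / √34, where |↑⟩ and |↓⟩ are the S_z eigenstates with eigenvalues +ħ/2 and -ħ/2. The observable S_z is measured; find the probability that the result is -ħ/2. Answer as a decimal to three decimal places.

The -ħ/2 outcome corresponds to |↓⟩. Its amplitude in |ψ⟩ is -5/√34.
P = |-5|² / 34 = 25/34.

0.735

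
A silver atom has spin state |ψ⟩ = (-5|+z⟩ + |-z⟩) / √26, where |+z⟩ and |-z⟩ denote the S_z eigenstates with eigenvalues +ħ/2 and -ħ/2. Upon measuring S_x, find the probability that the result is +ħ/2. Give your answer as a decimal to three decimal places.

|+x⟩ = (|+z⟩ + |-z⟩)/√2, so ⟨+x|ψ⟩ = (-4) / (√2·√26).
P = |-4|² / 52 = 16/52.

0.308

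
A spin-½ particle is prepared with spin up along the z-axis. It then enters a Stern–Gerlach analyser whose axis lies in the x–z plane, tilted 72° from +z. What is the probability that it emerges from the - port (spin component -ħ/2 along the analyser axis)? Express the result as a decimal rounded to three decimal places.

For spin-½, the probability of finding spin-up along an axis at angle θ to the initial spin direction is cos²(θ/2); spin-down is sin²(θ/2).
θ = 72°, so P = sin²(36°) ≈ 0.345.

0.345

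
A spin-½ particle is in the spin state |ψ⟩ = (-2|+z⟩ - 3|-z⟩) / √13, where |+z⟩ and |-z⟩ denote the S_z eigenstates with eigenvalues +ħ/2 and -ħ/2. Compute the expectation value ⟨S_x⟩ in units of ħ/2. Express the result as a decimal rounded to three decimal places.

⟨σ_x⟩ = 2 Re(a* b)/(|a|²+|b|²) with a = -2, b = -3.
a* b = 6, so ⟨σ_x⟩ = 12/13.
⟨S_x⟩ = (ħ/2)·⟨σ_x⟩.

0.923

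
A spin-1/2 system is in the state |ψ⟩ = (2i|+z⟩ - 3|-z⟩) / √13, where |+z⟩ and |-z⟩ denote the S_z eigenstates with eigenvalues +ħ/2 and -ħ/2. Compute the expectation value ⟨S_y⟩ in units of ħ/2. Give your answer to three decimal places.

⟨σ_y⟩ = 2 Im(a* b)/(|a|²+|b|²) with a = 2i, b = -3.
a* b = 6i, so ⟨σ_y⟩ = 12/13.
⟨S_y⟩ = (ħ/2)·⟨σ_y⟩.

0.923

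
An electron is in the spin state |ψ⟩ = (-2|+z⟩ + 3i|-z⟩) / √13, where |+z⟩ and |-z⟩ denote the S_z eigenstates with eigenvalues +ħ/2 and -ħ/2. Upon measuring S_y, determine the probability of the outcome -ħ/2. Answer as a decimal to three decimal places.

|-y⟩ = (|+z⟩ - i|-z⟩)/√2, so ⟨-y|ψ⟩ = (-5) / (√2·√13).
P = |-5|² / 26 = 25/26.

0.962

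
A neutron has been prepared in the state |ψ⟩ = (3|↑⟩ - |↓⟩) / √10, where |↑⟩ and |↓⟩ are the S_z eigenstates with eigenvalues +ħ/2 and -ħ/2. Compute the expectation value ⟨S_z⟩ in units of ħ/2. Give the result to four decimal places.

⟨σ_z⟩ = |a|² - |b|² divided by |a|²+|b|², with a, b the |↑⟩, |↓⟩ amplitudes.
= (9 - 1)/10 = 8/10.
⟨S_z⟩ = (ħ/2)·⟨σ_z⟩.

0.8000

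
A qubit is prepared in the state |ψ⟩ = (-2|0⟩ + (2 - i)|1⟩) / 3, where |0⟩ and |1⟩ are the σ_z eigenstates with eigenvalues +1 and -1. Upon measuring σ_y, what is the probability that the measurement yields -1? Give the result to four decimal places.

0.2778

|-y⟩ = (|0⟩ - i|1⟩)/√2, so ⟨-y|ψ⟩ = (-1 + 2i) / (√2·3).
P = |-1 + 2i|² / 18 = 5/18.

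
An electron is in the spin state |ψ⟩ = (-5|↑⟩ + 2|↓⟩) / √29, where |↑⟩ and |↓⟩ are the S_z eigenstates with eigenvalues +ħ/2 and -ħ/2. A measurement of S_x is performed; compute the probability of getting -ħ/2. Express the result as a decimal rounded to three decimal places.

|-x⟩ = (|↑⟩ - |↓⟩)/√2, so ⟨-x|ψ⟩ = (-7) / (√2·√29).
P = |-7|² / 58 = 49/58.

0.845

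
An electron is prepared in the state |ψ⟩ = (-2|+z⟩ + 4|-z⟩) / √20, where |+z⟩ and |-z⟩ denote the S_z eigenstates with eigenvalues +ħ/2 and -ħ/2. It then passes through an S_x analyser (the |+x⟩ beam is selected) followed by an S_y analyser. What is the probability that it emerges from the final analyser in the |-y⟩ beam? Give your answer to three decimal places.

0.050

First analyser (S_x): P(|+x⟩) = |⟨+x|ψ⟩|² = 4/40.
After stage 1 the state is |+x⟩; P(|-y⟩) = |⟨-y|+x⟩|² = 1/2.
Joint probability = 4/40 × 1/2 = 0.050.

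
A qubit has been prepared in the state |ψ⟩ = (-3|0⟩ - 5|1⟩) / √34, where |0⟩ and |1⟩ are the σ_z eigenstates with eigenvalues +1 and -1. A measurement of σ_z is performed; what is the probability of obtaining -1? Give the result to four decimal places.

The -1 outcome corresponds to |1⟩. Its amplitude in |ψ⟩ is -5/√34.
P = |-5|² / 34 = 25/34.

0.7353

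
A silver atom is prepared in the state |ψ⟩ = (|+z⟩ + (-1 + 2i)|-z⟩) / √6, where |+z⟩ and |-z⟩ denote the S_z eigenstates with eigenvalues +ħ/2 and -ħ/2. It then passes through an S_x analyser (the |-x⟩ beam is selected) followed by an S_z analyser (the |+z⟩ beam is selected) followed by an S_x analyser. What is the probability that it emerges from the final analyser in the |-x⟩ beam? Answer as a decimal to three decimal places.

0.167

First analyser (S_x): P(|-x⟩) = |⟨-x|ψ⟩|² = 8/12.
After stage 1 the state is |-x⟩; P(|+z⟩) = |⟨+z|-x⟩|² = 1/2.
After stage 2 the state is |+z⟩; P(|-x⟩) = |⟨-x|+z⟩|² = 1/2.
Joint probability = 8/12 × 1/2 × 1/2 = 0.167.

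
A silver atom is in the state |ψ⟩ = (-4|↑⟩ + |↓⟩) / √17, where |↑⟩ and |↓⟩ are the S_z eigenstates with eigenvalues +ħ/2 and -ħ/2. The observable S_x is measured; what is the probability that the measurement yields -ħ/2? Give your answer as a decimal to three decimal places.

0.735

|-x⟩ = (|↑⟩ - |↓⟩)/√2, so ⟨-x|ψ⟩ = (-5) / (√2·√17).
P = |-5|² / 34 = 25/34.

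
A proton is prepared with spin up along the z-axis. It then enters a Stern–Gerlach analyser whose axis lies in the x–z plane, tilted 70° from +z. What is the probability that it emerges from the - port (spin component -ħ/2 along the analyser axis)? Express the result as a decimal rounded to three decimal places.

0.329

For spin-½, the probability of finding spin-up along an axis at angle θ to the initial spin direction is cos²(θ/2); spin-down is sin²(θ/2).
θ = 70°, so P = sin²(35°) ≈ 0.329.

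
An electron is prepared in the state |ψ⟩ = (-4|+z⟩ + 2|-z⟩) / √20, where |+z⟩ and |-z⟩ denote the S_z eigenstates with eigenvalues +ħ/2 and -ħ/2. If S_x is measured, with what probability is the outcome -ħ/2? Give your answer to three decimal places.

0.900

|-x⟩ = (|+z⟩ - |-z⟩)/√2, so ⟨-x|ψ⟩ = (-6) / (√2·√20).
P = |-6|² / 40 = 36/40.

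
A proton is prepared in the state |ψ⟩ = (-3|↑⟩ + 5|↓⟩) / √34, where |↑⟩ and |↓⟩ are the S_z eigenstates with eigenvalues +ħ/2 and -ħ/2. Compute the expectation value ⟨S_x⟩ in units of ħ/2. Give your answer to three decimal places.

⟨σ_x⟩ = 2 Re(a* b)/(|a|²+|b|²) with a = -3, b = 5.
a* b = -15, so ⟨σ_x⟩ = -30/34.
⟨S_x⟩ = (ħ/2)·⟨σ_x⟩.

-0.882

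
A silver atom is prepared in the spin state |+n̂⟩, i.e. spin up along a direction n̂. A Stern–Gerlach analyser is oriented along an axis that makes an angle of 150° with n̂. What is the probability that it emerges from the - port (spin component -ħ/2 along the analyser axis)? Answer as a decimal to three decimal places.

0.933

For spin-½, the probability of finding spin-up along an axis at angle θ to the initial spin direction is cos²(θ/2); spin-down is sin²(θ/2).
θ = 150°, so P = sin²(75°) ≈ 0.933.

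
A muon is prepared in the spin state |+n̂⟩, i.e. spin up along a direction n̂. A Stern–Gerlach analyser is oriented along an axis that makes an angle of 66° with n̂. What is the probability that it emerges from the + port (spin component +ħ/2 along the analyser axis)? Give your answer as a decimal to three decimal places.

0.703

For spin-½, the probability of finding spin-up along an axis at angle θ to the initial spin direction is cos²(θ/2); spin-down is sin²(θ/2).
θ = 66°, so P = cos²(33°) ≈ 0.703.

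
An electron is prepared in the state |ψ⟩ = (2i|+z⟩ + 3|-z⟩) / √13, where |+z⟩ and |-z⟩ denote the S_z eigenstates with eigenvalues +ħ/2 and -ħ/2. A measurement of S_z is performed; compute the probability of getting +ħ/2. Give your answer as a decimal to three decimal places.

The +ħ/2 outcome corresponds to |+z⟩. Its amplitude in |ψ⟩ is 2i/√13.
P = |2i|² / 13 = 4/13.

0.308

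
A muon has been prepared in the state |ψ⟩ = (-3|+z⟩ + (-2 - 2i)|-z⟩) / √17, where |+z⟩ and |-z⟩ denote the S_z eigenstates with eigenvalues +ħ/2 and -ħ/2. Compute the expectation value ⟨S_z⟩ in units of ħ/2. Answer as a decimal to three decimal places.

0.059

⟨σ_z⟩ = |a|² - |b|² divided by |a|²+|b|², with a, b the |+z⟩, |-z⟩ amplitudes.
= (9 - 8)/17 = 1/17.
⟨S_z⟩ = (ħ/2)·⟨σ_z⟩.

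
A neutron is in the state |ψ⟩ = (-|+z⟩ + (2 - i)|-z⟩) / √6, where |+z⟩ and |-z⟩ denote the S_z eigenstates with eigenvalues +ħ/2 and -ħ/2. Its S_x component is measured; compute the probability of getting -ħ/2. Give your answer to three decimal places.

|-x⟩ = (|+z⟩ - |-z⟩)/√2, so ⟨-x|ψ⟩ = (-3 + i) / (√2·√6).
P = |-3 + i|² / 12 = 10/12.

0.833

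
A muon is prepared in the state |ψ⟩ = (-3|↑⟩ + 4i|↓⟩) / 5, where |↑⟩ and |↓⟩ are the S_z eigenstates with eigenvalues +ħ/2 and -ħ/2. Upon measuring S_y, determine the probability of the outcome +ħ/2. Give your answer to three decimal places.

0.020

|+y⟩ = (|↑⟩ + i|↓⟩)/√2, so ⟨+y|ψ⟩ = (1) / (√2·5).
P = |1|² / 50 = 1/50.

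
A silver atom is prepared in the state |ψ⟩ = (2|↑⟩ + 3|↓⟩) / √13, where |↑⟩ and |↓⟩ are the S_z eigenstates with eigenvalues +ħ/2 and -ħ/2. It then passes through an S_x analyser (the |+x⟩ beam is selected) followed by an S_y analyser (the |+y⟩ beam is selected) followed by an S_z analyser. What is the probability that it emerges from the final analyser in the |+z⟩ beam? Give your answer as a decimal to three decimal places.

First analyser (S_x): P(|+x⟩) = |⟨+x|ψ⟩|² = 25/26.
After stage 1 the state is |+x⟩; P(|+y⟩) = |⟨+y|+x⟩|² = 1/2.
After stage 2 the state is |+y⟩; P(|+z⟩) = |⟨+z|+y⟩|² = 1/2.
Joint probability = 25/26 × 1/2 × 1/2 = 0.240.

0.240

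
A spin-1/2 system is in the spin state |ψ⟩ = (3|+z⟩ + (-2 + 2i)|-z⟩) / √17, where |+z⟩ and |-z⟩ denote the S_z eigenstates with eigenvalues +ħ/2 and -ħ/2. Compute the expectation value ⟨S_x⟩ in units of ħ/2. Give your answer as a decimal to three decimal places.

-0.706

⟨σ_x⟩ = 2 Re(a* b)/(|a|²+|b|²) with a = 3, b = (-2 + 2i).
a* b = (-6 + 6i), so ⟨σ_x⟩ = -12/17.
⟨S_x⟩ = (ħ/2)·⟨σ_x⟩.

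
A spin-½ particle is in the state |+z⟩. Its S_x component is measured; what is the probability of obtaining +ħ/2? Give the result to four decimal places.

0.5000

In the S_z basis, |+z⟩ = |↑⟩ and |+x⟩ = (|↑⟩ + |↓⟩)/√2.
|⟨+x|+z⟩|² = 1/2.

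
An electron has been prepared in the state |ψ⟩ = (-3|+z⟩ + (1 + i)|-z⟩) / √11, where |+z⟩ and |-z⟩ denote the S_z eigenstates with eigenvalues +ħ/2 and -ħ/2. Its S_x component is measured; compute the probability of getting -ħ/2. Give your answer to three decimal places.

|-x⟩ = (|+z⟩ - |-z⟩)/√2, so ⟨-x|ψ⟩ = (-4 - i) / (√2·√11).
P = |-4 - i|² / 22 = 17/22.

0.773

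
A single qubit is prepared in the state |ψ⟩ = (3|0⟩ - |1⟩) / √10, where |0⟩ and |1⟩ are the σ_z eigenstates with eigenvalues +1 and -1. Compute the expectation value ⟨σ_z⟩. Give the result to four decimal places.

⟨σ_z⟩ = |a|² - |b|² divided by |a|²+|b|², with a, b the |0⟩, |1⟩ amplitudes.
= (9 - 1)/10 = 8/10.

0.8000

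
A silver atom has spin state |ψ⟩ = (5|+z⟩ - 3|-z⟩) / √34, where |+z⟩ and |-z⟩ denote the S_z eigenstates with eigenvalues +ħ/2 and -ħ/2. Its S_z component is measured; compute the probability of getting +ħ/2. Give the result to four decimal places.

0.7353

The +ħ/2 outcome corresponds to |+z⟩. Its amplitude in |ψ⟩ is 5/√34.
P = |5|² / 34 = 25/34.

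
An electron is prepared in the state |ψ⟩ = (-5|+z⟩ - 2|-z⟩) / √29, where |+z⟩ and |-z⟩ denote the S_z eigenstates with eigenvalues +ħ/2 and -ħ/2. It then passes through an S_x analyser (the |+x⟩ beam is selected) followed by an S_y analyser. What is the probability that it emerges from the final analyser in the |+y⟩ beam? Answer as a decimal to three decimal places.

First analyser (S_x): P(|+x⟩) = |⟨+x|ψ⟩|² = 49/58.
After stage 1 the state is |+x⟩; P(|+y⟩) = |⟨+y|+x⟩|² = 1/2.
Joint probability = 49/58 × 1/2 = 0.422.

0.422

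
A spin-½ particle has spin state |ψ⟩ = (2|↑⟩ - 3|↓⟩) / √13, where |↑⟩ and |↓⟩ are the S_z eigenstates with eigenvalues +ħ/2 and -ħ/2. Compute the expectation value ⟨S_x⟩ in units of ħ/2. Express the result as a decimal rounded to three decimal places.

-0.923

⟨σ_x⟩ = 2 Re(a* b)/(|a|²+|b|²) with a = 2, b = -3.
a* b = -6, so ⟨σ_x⟩ = -12/13.
⟨S_x⟩ = (ħ/2)·⟨σ_x⟩.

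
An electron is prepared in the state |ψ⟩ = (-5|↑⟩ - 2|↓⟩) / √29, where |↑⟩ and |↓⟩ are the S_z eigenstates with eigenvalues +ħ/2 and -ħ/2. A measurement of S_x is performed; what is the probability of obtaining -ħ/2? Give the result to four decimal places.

0.1552

|-x⟩ = (|↑⟩ - |↓⟩)/√2, so ⟨-x|ψ⟩ = (-3) / (√2·√29).
P = |-3|² / 58 = 9/58.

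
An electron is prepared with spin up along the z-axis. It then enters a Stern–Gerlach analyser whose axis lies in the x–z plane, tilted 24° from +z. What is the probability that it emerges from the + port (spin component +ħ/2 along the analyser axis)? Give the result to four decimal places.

0.9568

For spin-½, the probability of finding spin-up along an axis at angle θ to the initial spin direction is cos²(θ/2); spin-down is sin²(θ/2).
θ = 24°, so P = cos²(12°) ≈ 0.9568.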